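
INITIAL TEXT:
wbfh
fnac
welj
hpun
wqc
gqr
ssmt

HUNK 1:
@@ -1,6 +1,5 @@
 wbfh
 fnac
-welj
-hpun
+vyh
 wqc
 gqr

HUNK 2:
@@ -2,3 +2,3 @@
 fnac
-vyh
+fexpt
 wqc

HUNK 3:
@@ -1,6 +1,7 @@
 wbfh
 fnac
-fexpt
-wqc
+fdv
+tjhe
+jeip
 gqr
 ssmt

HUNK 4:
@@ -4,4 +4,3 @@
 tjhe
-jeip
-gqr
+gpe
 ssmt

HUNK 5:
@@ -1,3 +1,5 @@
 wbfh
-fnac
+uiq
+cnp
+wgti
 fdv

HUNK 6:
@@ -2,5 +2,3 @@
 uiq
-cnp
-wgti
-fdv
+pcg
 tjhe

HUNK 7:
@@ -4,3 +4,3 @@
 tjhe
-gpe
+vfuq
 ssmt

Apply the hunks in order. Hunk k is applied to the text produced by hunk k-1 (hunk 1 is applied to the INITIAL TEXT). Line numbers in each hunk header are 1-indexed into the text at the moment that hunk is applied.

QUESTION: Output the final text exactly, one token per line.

Answer: wbfh
uiq
pcg
tjhe
vfuq
ssmt

Derivation:
Hunk 1: at line 1 remove [welj,hpun] add [vyh] -> 6 lines: wbfh fnac vyh wqc gqr ssmt
Hunk 2: at line 2 remove [vyh] add [fexpt] -> 6 lines: wbfh fnac fexpt wqc gqr ssmt
Hunk 3: at line 1 remove [fexpt,wqc] add [fdv,tjhe,jeip] -> 7 lines: wbfh fnac fdv tjhe jeip gqr ssmt
Hunk 4: at line 4 remove [jeip,gqr] add [gpe] -> 6 lines: wbfh fnac fdv tjhe gpe ssmt
Hunk 5: at line 1 remove [fnac] add [uiq,cnp,wgti] -> 8 lines: wbfh uiq cnp wgti fdv tjhe gpe ssmt
Hunk 6: at line 2 remove [cnp,wgti,fdv] add [pcg] -> 6 lines: wbfh uiq pcg tjhe gpe ssmt
Hunk 7: at line 4 remove [gpe] add [vfuq] -> 6 lines: wbfh uiq pcg tjhe vfuq ssmt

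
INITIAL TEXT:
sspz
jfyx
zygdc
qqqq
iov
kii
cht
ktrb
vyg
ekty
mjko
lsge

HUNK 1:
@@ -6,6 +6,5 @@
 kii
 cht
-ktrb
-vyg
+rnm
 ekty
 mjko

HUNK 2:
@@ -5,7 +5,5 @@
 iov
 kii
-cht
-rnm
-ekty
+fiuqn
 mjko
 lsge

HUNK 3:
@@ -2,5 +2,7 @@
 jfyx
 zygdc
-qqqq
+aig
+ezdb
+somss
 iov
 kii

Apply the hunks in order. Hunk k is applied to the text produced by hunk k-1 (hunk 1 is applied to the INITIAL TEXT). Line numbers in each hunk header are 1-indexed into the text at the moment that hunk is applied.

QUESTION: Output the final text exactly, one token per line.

Answer: sspz
jfyx
zygdc
aig
ezdb
somss
iov
kii
fiuqn
mjko
lsge

Derivation:
Hunk 1: at line 6 remove [ktrb,vyg] add [rnm] -> 11 lines: sspz jfyx zygdc qqqq iov kii cht rnm ekty mjko lsge
Hunk 2: at line 5 remove [cht,rnm,ekty] add [fiuqn] -> 9 lines: sspz jfyx zygdc qqqq iov kii fiuqn mjko lsge
Hunk 3: at line 2 remove [qqqq] add [aig,ezdb,somss] -> 11 lines: sspz jfyx zygdc aig ezdb somss iov kii fiuqn mjko lsge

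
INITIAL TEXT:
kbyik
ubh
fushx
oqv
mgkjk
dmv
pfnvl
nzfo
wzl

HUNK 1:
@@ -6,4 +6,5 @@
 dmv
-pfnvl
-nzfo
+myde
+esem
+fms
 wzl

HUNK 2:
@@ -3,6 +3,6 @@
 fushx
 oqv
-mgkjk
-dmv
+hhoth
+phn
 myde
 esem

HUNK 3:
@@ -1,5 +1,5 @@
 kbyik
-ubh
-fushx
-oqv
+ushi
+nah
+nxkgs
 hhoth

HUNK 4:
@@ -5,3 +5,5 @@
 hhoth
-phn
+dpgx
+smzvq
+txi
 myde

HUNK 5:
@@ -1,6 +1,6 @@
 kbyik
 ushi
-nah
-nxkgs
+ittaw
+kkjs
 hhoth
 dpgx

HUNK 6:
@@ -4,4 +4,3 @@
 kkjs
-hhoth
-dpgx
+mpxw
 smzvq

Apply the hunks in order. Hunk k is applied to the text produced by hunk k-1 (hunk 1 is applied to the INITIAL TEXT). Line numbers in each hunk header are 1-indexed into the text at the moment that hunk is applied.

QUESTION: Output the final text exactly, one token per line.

Answer: kbyik
ushi
ittaw
kkjs
mpxw
smzvq
txi
myde
esem
fms
wzl

Derivation:
Hunk 1: at line 6 remove [pfnvl,nzfo] add [myde,esem,fms] -> 10 lines: kbyik ubh fushx oqv mgkjk dmv myde esem fms wzl
Hunk 2: at line 3 remove [mgkjk,dmv] add [hhoth,phn] -> 10 lines: kbyik ubh fushx oqv hhoth phn myde esem fms wzl
Hunk 3: at line 1 remove [ubh,fushx,oqv] add [ushi,nah,nxkgs] -> 10 lines: kbyik ushi nah nxkgs hhoth phn myde esem fms wzl
Hunk 4: at line 5 remove [phn] add [dpgx,smzvq,txi] -> 12 lines: kbyik ushi nah nxkgs hhoth dpgx smzvq txi myde esem fms wzl
Hunk 5: at line 1 remove [nah,nxkgs] add [ittaw,kkjs] -> 12 lines: kbyik ushi ittaw kkjs hhoth dpgx smzvq txi myde esem fms wzl
Hunk 6: at line 4 remove [hhoth,dpgx] add [mpxw] -> 11 lines: kbyik ushi ittaw kkjs mpxw smzvq txi myde esem fms wzl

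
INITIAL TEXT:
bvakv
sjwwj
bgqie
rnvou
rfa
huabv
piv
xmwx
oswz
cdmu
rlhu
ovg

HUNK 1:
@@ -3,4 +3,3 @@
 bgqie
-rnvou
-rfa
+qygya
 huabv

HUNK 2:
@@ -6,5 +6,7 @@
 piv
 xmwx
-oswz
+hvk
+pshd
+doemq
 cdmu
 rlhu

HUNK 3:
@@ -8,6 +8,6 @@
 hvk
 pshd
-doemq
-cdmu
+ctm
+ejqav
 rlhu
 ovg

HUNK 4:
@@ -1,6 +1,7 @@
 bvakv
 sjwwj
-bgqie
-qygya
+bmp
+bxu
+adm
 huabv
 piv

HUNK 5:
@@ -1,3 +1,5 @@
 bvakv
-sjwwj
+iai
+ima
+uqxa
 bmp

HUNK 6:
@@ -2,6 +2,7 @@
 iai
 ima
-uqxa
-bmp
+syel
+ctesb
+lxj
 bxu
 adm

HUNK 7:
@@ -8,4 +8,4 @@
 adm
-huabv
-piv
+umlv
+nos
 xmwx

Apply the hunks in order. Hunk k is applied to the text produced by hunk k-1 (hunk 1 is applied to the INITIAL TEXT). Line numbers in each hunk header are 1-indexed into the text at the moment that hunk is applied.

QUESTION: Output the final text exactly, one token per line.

Hunk 1: at line 3 remove [rnvou,rfa] add [qygya] -> 11 lines: bvakv sjwwj bgqie qygya huabv piv xmwx oswz cdmu rlhu ovg
Hunk 2: at line 6 remove [oswz] add [hvk,pshd,doemq] -> 13 lines: bvakv sjwwj bgqie qygya huabv piv xmwx hvk pshd doemq cdmu rlhu ovg
Hunk 3: at line 8 remove [doemq,cdmu] add [ctm,ejqav] -> 13 lines: bvakv sjwwj bgqie qygya huabv piv xmwx hvk pshd ctm ejqav rlhu ovg
Hunk 4: at line 1 remove [bgqie,qygya] add [bmp,bxu,adm] -> 14 lines: bvakv sjwwj bmp bxu adm huabv piv xmwx hvk pshd ctm ejqav rlhu ovg
Hunk 5: at line 1 remove [sjwwj] add [iai,ima,uqxa] -> 16 lines: bvakv iai ima uqxa bmp bxu adm huabv piv xmwx hvk pshd ctm ejqav rlhu ovg
Hunk 6: at line 2 remove [uqxa,bmp] add [syel,ctesb,lxj] -> 17 lines: bvakv iai ima syel ctesb lxj bxu adm huabv piv xmwx hvk pshd ctm ejqav rlhu ovg
Hunk 7: at line 8 remove [huabv,piv] add [umlv,nos] -> 17 lines: bvakv iai ima syel ctesb lxj bxu adm umlv nos xmwx hvk pshd ctm ejqav rlhu ovg

Answer: bvakv
iai
ima
syel
ctesb
lxj
bxu
adm
umlv
nos
xmwx
hvk
pshd
ctm
ejqav
rlhu
ovg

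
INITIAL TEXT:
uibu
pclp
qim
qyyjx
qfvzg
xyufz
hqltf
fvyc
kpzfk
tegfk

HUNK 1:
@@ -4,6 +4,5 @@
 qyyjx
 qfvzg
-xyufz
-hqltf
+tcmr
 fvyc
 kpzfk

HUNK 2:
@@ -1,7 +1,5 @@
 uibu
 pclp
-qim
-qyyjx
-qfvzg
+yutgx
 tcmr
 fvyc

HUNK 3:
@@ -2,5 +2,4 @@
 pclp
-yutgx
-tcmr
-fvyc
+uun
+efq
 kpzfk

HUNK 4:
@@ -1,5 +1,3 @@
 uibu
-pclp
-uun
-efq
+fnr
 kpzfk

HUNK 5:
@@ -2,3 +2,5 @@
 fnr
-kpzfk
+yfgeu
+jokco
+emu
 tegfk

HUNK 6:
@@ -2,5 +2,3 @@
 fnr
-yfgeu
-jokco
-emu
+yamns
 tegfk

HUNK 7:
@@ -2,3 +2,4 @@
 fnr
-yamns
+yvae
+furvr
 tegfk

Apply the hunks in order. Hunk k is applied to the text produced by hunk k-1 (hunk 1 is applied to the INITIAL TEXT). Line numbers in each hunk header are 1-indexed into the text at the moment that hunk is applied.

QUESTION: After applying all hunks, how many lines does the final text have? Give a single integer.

Answer: 5

Derivation:
Hunk 1: at line 4 remove [xyufz,hqltf] add [tcmr] -> 9 lines: uibu pclp qim qyyjx qfvzg tcmr fvyc kpzfk tegfk
Hunk 2: at line 1 remove [qim,qyyjx,qfvzg] add [yutgx] -> 7 lines: uibu pclp yutgx tcmr fvyc kpzfk tegfk
Hunk 3: at line 2 remove [yutgx,tcmr,fvyc] add [uun,efq] -> 6 lines: uibu pclp uun efq kpzfk tegfk
Hunk 4: at line 1 remove [pclp,uun,efq] add [fnr] -> 4 lines: uibu fnr kpzfk tegfk
Hunk 5: at line 2 remove [kpzfk] add [yfgeu,jokco,emu] -> 6 lines: uibu fnr yfgeu jokco emu tegfk
Hunk 6: at line 2 remove [yfgeu,jokco,emu] add [yamns] -> 4 lines: uibu fnr yamns tegfk
Hunk 7: at line 2 remove [yamns] add [yvae,furvr] -> 5 lines: uibu fnr yvae furvr tegfk
Final line count: 5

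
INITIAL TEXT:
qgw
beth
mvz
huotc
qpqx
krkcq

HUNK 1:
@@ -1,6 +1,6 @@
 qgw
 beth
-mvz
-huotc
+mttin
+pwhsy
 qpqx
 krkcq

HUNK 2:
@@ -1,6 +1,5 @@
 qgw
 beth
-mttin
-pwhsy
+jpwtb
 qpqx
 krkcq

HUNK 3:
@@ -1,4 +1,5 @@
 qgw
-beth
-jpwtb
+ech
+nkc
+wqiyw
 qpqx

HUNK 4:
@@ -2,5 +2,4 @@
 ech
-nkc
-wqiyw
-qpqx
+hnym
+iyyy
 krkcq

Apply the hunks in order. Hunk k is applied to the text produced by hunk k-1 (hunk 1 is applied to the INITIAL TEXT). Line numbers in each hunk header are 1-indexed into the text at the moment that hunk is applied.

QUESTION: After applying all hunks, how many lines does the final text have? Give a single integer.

Answer: 5

Derivation:
Hunk 1: at line 1 remove [mvz,huotc] add [mttin,pwhsy] -> 6 lines: qgw beth mttin pwhsy qpqx krkcq
Hunk 2: at line 1 remove [mttin,pwhsy] add [jpwtb] -> 5 lines: qgw beth jpwtb qpqx krkcq
Hunk 3: at line 1 remove [beth,jpwtb] add [ech,nkc,wqiyw] -> 6 lines: qgw ech nkc wqiyw qpqx krkcq
Hunk 4: at line 2 remove [nkc,wqiyw,qpqx] add [hnym,iyyy] -> 5 lines: qgw ech hnym iyyy krkcq
Final line count: 5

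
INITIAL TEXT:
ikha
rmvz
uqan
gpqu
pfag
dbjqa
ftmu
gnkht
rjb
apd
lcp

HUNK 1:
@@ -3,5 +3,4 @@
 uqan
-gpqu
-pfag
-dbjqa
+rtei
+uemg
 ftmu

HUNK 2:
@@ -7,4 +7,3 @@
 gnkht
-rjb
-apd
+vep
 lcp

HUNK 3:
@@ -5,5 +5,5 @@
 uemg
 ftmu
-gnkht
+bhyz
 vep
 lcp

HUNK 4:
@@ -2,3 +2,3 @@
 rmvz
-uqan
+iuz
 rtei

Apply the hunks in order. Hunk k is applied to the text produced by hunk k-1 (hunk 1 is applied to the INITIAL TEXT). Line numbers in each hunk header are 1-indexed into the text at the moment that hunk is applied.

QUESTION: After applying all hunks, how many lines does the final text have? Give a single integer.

Hunk 1: at line 3 remove [gpqu,pfag,dbjqa] add [rtei,uemg] -> 10 lines: ikha rmvz uqan rtei uemg ftmu gnkht rjb apd lcp
Hunk 2: at line 7 remove [rjb,apd] add [vep] -> 9 lines: ikha rmvz uqan rtei uemg ftmu gnkht vep lcp
Hunk 3: at line 5 remove [gnkht] add [bhyz] -> 9 lines: ikha rmvz uqan rtei uemg ftmu bhyz vep lcp
Hunk 4: at line 2 remove [uqan] add [iuz] -> 9 lines: ikha rmvz iuz rtei uemg ftmu bhyz vep lcp
Final line count: 9

Answer: 9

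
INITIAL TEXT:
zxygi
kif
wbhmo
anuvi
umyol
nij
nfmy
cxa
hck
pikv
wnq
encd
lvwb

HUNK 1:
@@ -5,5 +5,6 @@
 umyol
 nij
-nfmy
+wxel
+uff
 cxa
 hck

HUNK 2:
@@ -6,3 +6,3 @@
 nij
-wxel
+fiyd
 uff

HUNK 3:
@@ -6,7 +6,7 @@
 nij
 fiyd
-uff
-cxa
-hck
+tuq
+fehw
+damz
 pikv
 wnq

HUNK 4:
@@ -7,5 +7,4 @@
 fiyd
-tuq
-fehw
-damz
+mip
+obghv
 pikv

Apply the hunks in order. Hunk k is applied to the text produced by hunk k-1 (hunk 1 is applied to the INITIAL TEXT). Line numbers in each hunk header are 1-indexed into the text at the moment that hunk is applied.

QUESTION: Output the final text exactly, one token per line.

Answer: zxygi
kif
wbhmo
anuvi
umyol
nij
fiyd
mip
obghv
pikv
wnq
encd
lvwb

Derivation:
Hunk 1: at line 5 remove [nfmy] add [wxel,uff] -> 14 lines: zxygi kif wbhmo anuvi umyol nij wxel uff cxa hck pikv wnq encd lvwb
Hunk 2: at line 6 remove [wxel] add [fiyd] -> 14 lines: zxygi kif wbhmo anuvi umyol nij fiyd uff cxa hck pikv wnq encd lvwb
Hunk 3: at line 6 remove [uff,cxa,hck] add [tuq,fehw,damz] -> 14 lines: zxygi kif wbhmo anuvi umyol nij fiyd tuq fehw damz pikv wnq encd lvwb
Hunk 4: at line 7 remove [tuq,fehw,damz] add [mip,obghv] -> 13 lines: zxygi kif wbhmo anuvi umyol nij fiyd mip obghv pikv wnq encd lvwb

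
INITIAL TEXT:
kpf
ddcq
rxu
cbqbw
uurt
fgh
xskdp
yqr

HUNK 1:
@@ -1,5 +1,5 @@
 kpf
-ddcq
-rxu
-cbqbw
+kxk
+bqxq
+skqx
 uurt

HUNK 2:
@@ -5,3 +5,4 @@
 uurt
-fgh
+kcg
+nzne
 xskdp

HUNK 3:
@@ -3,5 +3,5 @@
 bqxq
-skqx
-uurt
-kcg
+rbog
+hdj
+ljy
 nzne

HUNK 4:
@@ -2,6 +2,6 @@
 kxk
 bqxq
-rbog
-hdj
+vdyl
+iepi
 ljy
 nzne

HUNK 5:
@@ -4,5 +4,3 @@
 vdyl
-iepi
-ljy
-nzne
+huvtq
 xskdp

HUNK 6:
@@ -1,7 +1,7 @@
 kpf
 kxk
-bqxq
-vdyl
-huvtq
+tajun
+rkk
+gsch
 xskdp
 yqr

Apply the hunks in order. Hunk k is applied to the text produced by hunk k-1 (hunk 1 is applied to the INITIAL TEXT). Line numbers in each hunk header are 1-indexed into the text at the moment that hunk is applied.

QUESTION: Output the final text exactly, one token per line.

Answer: kpf
kxk
tajun
rkk
gsch
xskdp
yqr

Derivation:
Hunk 1: at line 1 remove [ddcq,rxu,cbqbw] add [kxk,bqxq,skqx] -> 8 lines: kpf kxk bqxq skqx uurt fgh xskdp yqr
Hunk 2: at line 5 remove [fgh] add [kcg,nzne] -> 9 lines: kpf kxk bqxq skqx uurt kcg nzne xskdp yqr
Hunk 3: at line 3 remove [skqx,uurt,kcg] add [rbog,hdj,ljy] -> 9 lines: kpf kxk bqxq rbog hdj ljy nzne xskdp yqr
Hunk 4: at line 2 remove [rbog,hdj] add [vdyl,iepi] -> 9 lines: kpf kxk bqxq vdyl iepi ljy nzne xskdp yqr
Hunk 5: at line 4 remove [iepi,ljy,nzne] add [huvtq] -> 7 lines: kpf kxk bqxq vdyl huvtq xskdp yqr
Hunk 6: at line 1 remove [bqxq,vdyl,huvtq] add [tajun,rkk,gsch] -> 7 lines: kpf kxk tajun rkk gsch xskdp yqr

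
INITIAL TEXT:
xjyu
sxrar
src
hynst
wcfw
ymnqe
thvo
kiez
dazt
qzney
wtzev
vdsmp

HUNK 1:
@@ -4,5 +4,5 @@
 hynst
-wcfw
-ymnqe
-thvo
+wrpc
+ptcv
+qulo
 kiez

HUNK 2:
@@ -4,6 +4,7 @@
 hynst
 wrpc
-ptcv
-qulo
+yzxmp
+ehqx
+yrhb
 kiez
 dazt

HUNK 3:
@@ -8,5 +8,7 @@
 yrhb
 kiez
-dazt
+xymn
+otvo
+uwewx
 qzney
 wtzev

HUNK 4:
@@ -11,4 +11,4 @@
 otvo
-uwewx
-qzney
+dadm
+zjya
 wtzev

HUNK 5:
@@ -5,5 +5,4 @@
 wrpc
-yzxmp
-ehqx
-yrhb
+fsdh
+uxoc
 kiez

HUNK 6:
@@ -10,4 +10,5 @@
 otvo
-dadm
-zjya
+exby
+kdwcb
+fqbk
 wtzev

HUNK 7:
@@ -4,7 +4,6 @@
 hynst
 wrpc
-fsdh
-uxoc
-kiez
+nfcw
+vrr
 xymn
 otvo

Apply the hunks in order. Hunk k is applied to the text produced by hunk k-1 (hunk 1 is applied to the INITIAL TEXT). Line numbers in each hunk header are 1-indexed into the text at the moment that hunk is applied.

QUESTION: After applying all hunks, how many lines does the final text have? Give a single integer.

Hunk 1: at line 4 remove [wcfw,ymnqe,thvo] add [wrpc,ptcv,qulo] -> 12 lines: xjyu sxrar src hynst wrpc ptcv qulo kiez dazt qzney wtzev vdsmp
Hunk 2: at line 4 remove [ptcv,qulo] add [yzxmp,ehqx,yrhb] -> 13 lines: xjyu sxrar src hynst wrpc yzxmp ehqx yrhb kiez dazt qzney wtzev vdsmp
Hunk 3: at line 8 remove [dazt] add [xymn,otvo,uwewx] -> 15 lines: xjyu sxrar src hynst wrpc yzxmp ehqx yrhb kiez xymn otvo uwewx qzney wtzev vdsmp
Hunk 4: at line 11 remove [uwewx,qzney] add [dadm,zjya] -> 15 lines: xjyu sxrar src hynst wrpc yzxmp ehqx yrhb kiez xymn otvo dadm zjya wtzev vdsmp
Hunk 5: at line 5 remove [yzxmp,ehqx,yrhb] add [fsdh,uxoc] -> 14 lines: xjyu sxrar src hynst wrpc fsdh uxoc kiez xymn otvo dadm zjya wtzev vdsmp
Hunk 6: at line 10 remove [dadm,zjya] add [exby,kdwcb,fqbk] -> 15 lines: xjyu sxrar src hynst wrpc fsdh uxoc kiez xymn otvo exby kdwcb fqbk wtzev vdsmp
Hunk 7: at line 4 remove [fsdh,uxoc,kiez] add [nfcw,vrr] -> 14 lines: xjyu sxrar src hynst wrpc nfcw vrr xymn otvo exby kdwcb fqbk wtzev vdsmp
Final line count: 14

Answer: 14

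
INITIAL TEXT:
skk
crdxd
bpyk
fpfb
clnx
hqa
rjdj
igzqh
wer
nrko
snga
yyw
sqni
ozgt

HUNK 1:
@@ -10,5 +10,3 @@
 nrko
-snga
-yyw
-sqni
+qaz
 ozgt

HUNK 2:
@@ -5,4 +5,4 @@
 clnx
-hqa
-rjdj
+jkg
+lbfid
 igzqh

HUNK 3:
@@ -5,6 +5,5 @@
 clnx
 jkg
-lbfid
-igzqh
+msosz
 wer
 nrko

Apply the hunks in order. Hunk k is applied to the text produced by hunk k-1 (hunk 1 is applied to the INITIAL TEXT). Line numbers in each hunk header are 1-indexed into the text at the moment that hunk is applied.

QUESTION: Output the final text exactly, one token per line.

Hunk 1: at line 10 remove [snga,yyw,sqni] add [qaz] -> 12 lines: skk crdxd bpyk fpfb clnx hqa rjdj igzqh wer nrko qaz ozgt
Hunk 2: at line 5 remove [hqa,rjdj] add [jkg,lbfid] -> 12 lines: skk crdxd bpyk fpfb clnx jkg lbfid igzqh wer nrko qaz ozgt
Hunk 3: at line 5 remove [lbfid,igzqh] add [msosz] -> 11 lines: skk crdxd bpyk fpfb clnx jkg msosz wer nrko qaz ozgt

Answer: skk
crdxd
bpyk
fpfb
clnx
jkg
msosz
wer
nrko
qaz
ozgt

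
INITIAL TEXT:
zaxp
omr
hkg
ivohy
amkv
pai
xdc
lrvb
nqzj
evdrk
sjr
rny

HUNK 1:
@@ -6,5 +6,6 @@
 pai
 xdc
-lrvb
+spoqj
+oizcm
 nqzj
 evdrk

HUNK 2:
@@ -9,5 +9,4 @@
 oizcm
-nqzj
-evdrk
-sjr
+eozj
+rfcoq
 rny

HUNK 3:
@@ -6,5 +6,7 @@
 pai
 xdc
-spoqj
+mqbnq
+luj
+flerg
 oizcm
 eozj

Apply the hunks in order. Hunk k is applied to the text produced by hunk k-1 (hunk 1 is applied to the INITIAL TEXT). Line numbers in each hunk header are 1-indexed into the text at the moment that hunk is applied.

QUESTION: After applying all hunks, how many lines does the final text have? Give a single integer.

Hunk 1: at line 6 remove [lrvb] add [spoqj,oizcm] -> 13 lines: zaxp omr hkg ivohy amkv pai xdc spoqj oizcm nqzj evdrk sjr rny
Hunk 2: at line 9 remove [nqzj,evdrk,sjr] add [eozj,rfcoq] -> 12 lines: zaxp omr hkg ivohy amkv pai xdc spoqj oizcm eozj rfcoq rny
Hunk 3: at line 6 remove [spoqj] add [mqbnq,luj,flerg] -> 14 lines: zaxp omr hkg ivohy amkv pai xdc mqbnq luj flerg oizcm eozj rfcoq rny
Final line count: 14

Answer: 14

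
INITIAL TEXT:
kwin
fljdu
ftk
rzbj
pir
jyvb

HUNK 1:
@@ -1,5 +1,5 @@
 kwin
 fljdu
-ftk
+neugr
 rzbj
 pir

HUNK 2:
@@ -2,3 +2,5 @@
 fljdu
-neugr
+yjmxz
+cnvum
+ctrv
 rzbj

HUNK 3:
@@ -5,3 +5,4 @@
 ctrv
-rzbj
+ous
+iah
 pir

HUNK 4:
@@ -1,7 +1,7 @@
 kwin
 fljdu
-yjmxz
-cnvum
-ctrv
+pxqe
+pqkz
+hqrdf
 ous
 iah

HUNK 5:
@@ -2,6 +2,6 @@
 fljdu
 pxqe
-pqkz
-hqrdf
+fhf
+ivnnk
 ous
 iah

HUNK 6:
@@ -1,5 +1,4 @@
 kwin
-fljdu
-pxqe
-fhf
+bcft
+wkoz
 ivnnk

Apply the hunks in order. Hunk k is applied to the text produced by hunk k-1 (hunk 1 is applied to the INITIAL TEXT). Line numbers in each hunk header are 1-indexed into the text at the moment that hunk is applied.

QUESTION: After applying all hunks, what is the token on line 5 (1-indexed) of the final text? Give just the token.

Answer: ous

Derivation:
Hunk 1: at line 1 remove [ftk] add [neugr] -> 6 lines: kwin fljdu neugr rzbj pir jyvb
Hunk 2: at line 2 remove [neugr] add [yjmxz,cnvum,ctrv] -> 8 lines: kwin fljdu yjmxz cnvum ctrv rzbj pir jyvb
Hunk 3: at line 5 remove [rzbj] add [ous,iah] -> 9 lines: kwin fljdu yjmxz cnvum ctrv ous iah pir jyvb
Hunk 4: at line 1 remove [yjmxz,cnvum,ctrv] add [pxqe,pqkz,hqrdf] -> 9 lines: kwin fljdu pxqe pqkz hqrdf ous iah pir jyvb
Hunk 5: at line 2 remove [pqkz,hqrdf] add [fhf,ivnnk] -> 9 lines: kwin fljdu pxqe fhf ivnnk ous iah pir jyvb
Hunk 6: at line 1 remove [fljdu,pxqe,fhf] add [bcft,wkoz] -> 8 lines: kwin bcft wkoz ivnnk ous iah pir jyvb
Final line 5: ous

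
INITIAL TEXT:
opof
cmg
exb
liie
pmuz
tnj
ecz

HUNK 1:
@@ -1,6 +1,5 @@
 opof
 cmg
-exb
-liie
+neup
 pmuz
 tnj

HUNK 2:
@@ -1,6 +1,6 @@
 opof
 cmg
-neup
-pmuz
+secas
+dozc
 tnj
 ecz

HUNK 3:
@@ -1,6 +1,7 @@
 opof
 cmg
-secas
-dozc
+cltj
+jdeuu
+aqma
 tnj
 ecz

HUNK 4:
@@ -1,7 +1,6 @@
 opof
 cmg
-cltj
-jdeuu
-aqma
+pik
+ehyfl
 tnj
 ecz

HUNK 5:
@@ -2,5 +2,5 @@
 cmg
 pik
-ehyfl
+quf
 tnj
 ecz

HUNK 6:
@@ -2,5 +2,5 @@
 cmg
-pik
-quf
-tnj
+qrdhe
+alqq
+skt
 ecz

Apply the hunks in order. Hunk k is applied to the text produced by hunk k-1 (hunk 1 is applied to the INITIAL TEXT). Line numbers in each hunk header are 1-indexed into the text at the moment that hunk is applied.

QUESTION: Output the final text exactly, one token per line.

Hunk 1: at line 1 remove [exb,liie] add [neup] -> 6 lines: opof cmg neup pmuz tnj ecz
Hunk 2: at line 1 remove [neup,pmuz] add [secas,dozc] -> 6 lines: opof cmg secas dozc tnj ecz
Hunk 3: at line 1 remove [secas,dozc] add [cltj,jdeuu,aqma] -> 7 lines: opof cmg cltj jdeuu aqma tnj ecz
Hunk 4: at line 1 remove [cltj,jdeuu,aqma] add [pik,ehyfl] -> 6 lines: opof cmg pik ehyfl tnj ecz
Hunk 5: at line 2 remove [ehyfl] add [quf] -> 6 lines: opof cmg pik quf tnj ecz
Hunk 6: at line 2 remove [pik,quf,tnj] add [qrdhe,alqq,skt] -> 6 lines: opof cmg qrdhe alqq skt ecz

Answer: opof
cmg
qrdhe
alqq
skt
ecz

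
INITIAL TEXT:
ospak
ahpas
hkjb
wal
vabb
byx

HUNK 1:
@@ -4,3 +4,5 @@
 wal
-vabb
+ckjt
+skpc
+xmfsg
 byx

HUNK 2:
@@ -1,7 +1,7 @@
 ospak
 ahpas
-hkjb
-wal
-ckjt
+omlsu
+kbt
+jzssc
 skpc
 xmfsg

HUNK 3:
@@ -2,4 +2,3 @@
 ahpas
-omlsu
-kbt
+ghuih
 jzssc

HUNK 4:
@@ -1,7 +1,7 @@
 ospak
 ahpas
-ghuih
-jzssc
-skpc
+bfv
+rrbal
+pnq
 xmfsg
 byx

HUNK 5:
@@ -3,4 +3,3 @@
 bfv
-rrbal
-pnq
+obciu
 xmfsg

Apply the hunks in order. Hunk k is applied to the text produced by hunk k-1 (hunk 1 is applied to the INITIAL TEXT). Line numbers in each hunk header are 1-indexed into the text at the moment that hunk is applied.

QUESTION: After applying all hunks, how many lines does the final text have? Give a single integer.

Answer: 6

Derivation:
Hunk 1: at line 4 remove [vabb] add [ckjt,skpc,xmfsg] -> 8 lines: ospak ahpas hkjb wal ckjt skpc xmfsg byx
Hunk 2: at line 1 remove [hkjb,wal,ckjt] add [omlsu,kbt,jzssc] -> 8 lines: ospak ahpas omlsu kbt jzssc skpc xmfsg byx
Hunk 3: at line 2 remove [omlsu,kbt] add [ghuih] -> 7 lines: ospak ahpas ghuih jzssc skpc xmfsg byx
Hunk 4: at line 1 remove [ghuih,jzssc,skpc] add [bfv,rrbal,pnq] -> 7 lines: ospak ahpas bfv rrbal pnq xmfsg byx
Hunk 5: at line 3 remove [rrbal,pnq] add [obciu] -> 6 lines: ospak ahpas bfv obciu xmfsg byx
Final line count: 6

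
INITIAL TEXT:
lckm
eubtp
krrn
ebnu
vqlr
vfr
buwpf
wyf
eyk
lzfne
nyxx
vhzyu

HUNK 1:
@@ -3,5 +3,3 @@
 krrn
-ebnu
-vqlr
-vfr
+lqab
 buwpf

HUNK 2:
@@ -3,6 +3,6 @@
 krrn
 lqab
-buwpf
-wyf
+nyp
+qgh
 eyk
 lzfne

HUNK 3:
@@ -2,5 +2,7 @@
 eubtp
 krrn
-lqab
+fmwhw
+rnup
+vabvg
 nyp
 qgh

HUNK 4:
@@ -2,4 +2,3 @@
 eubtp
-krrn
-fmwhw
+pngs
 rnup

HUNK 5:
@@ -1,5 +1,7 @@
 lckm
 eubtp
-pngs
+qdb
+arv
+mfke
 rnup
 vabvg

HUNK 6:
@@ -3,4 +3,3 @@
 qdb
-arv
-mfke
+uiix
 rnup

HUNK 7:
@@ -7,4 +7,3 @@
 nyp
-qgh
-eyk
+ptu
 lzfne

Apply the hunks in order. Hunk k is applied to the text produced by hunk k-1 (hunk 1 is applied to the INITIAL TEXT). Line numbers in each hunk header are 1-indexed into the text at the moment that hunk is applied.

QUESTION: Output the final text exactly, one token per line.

Hunk 1: at line 3 remove [ebnu,vqlr,vfr] add [lqab] -> 10 lines: lckm eubtp krrn lqab buwpf wyf eyk lzfne nyxx vhzyu
Hunk 2: at line 3 remove [buwpf,wyf] add [nyp,qgh] -> 10 lines: lckm eubtp krrn lqab nyp qgh eyk lzfne nyxx vhzyu
Hunk 3: at line 2 remove [lqab] add [fmwhw,rnup,vabvg] -> 12 lines: lckm eubtp krrn fmwhw rnup vabvg nyp qgh eyk lzfne nyxx vhzyu
Hunk 4: at line 2 remove [krrn,fmwhw] add [pngs] -> 11 lines: lckm eubtp pngs rnup vabvg nyp qgh eyk lzfne nyxx vhzyu
Hunk 5: at line 1 remove [pngs] add [qdb,arv,mfke] -> 13 lines: lckm eubtp qdb arv mfke rnup vabvg nyp qgh eyk lzfne nyxx vhzyu
Hunk 6: at line 3 remove [arv,mfke] add [uiix] -> 12 lines: lckm eubtp qdb uiix rnup vabvg nyp qgh eyk lzfne nyxx vhzyu
Hunk 7: at line 7 remove [qgh,eyk] add [ptu] -> 11 lines: lckm eubtp qdb uiix rnup vabvg nyp ptu lzfne nyxx vhzyu

Answer: lckm
eubtp
qdb
uiix
rnup
vabvg
nyp
ptu
lzfne
nyxx
vhzyu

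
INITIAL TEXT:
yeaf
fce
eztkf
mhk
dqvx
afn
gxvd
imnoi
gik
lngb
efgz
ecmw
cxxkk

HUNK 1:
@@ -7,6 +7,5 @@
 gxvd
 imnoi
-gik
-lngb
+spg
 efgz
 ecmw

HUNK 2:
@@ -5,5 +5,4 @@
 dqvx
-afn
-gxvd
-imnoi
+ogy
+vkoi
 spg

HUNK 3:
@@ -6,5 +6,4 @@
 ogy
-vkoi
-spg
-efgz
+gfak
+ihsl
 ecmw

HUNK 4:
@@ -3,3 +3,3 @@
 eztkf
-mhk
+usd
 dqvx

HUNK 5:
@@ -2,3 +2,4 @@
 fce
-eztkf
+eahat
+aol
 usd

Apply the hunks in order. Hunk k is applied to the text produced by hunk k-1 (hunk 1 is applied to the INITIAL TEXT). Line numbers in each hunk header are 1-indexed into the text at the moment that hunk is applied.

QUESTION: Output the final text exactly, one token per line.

Answer: yeaf
fce
eahat
aol
usd
dqvx
ogy
gfak
ihsl
ecmw
cxxkk

Derivation:
Hunk 1: at line 7 remove [gik,lngb] add [spg] -> 12 lines: yeaf fce eztkf mhk dqvx afn gxvd imnoi spg efgz ecmw cxxkk
Hunk 2: at line 5 remove [afn,gxvd,imnoi] add [ogy,vkoi] -> 11 lines: yeaf fce eztkf mhk dqvx ogy vkoi spg efgz ecmw cxxkk
Hunk 3: at line 6 remove [vkoi,spg,efgz] add [gfak,ihsl] -> 10 lines: yeaf fce eztkf mhk dqvx ogy gfak ihsl ecmw cxxkk
Hunk 4: at line 3 remove [mhk] add [usd] -> 10 lines: yeaf fce eztkf usd dqvx ogy gfak ihsl ecmw cxxkk
Hunk 5: at line 2 remove [eztkf] add [eahat,aol] -> 11 lines: yeaf fce eahat aol usd dqvx ogy gfak ihsl ecmw cxxkk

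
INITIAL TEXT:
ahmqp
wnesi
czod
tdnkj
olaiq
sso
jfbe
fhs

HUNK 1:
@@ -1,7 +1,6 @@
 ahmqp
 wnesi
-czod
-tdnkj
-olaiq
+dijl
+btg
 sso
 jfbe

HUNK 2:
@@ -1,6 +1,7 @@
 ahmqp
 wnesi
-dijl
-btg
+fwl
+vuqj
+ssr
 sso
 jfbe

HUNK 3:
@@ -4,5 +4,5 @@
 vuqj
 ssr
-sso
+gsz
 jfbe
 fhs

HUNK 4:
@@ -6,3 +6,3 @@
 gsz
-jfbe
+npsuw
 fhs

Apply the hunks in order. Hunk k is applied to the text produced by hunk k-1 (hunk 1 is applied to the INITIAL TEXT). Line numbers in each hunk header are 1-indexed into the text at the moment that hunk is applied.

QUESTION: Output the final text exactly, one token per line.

Answer: ahmqp
wnesi
fwl
vuqj
ssr
gsz
npsuw
fhs

Derivation:
Hunk 1: at line 1 remove [czod,tdnkj,olaiq] add [dijl,btg] -> 7 lines: ahmqp wnesi dijl btg sso jfbe fhs
Hunk 2: at line 1 remove [dijl,btg] add [fwl,vuqj,ssr] -> 8 lines: ahmqp wnesi fwl vuqj ssr sso jfbe fhs
Hunk 3: at line 4 remove [sso] add [gsz] -> 8 lines: ahmqp wnesi fwl vuqj ssr gsz jfbe fhs
Hunk 4: at line 6 remove [jfbe] add [npsuw] -> 8 lines: ahmqp wnesi fwl vuqj ssr gsz npsuw fhs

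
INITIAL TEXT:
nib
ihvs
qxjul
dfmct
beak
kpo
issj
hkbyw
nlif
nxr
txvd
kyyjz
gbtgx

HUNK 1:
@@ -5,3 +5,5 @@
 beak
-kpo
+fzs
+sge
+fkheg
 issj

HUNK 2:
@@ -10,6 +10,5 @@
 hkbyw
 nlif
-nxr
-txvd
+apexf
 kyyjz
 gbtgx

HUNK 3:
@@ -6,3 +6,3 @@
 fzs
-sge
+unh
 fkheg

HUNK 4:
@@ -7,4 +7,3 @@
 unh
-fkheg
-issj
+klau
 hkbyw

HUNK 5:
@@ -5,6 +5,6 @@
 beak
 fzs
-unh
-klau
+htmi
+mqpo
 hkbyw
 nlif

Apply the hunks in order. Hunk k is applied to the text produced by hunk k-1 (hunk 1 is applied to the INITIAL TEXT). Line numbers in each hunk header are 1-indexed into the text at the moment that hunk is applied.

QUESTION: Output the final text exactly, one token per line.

Hunk 1: at line 5 remove [kpo] add [fzs,sge,fkheg] -> 15 lines: nib ihvs qxjul dfmct beak fzs sge fkheg issj hkbyw nlif nxr txvd kyyjz gbtgx
Hunk 2: at line 10 remove [nxr,txvd] add [apexf] -> 14 lines: nib ihvs qxjul dfmct beak fzs sge fkheg issj hkbyw nlif apexf kyyjz gbtgx
Hunk 3: at line 6 remove [sge] add [unh] -> 14 lines: nib ihvs qxjul dfmct beak fzs unh fkheg issj hkbyw nlif apexf kyyjz gbtgx
Hunk 4: at line 7 remove [fkheg,issj] add [klau] -> 13 lines: nib ihvs qxjul dfmct beak fzs unh klau hkbyw nlif apexf kyyjz gbtgx
Hunk 5: at line 5 remove [unh,klau] add [htmi,mqpo] -> 13 lines: nib ihvs qxjul dfmct beak fzs htmi mqpo hkbyw nlif apexf kyyjz gbtgx

Answer: nib
ihvs
qxjul
dfmct
beak
fzs
htmi
mqpo
hkbyw
nlif
apexf
kyyjz
gbtgx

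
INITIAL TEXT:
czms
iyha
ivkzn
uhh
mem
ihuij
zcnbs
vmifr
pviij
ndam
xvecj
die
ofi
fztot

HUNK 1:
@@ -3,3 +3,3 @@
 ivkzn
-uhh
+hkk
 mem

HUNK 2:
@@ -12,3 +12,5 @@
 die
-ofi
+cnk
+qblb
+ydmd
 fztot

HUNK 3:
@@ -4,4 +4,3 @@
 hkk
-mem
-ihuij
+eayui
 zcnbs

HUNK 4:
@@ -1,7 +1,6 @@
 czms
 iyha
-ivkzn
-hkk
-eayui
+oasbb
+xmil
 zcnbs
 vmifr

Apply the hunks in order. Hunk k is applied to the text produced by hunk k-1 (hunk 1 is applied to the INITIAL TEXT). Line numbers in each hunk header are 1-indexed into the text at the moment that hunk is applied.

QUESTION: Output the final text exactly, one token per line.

Hunk 1: at line 3 remove [uhh] add [hkk] -> 14 lines: czms iyha ivkzn hkk mem ihuij zcnbs vmifr pviij ndam xvecj die ofi fztot
Hunk 2: at line 12 remove [ofi] add [cnk,qblb,ydmd] -> 16 lines: czms iyha ivkzn hkk mem ihuij zcnbs vmifr pviij ndam xvecj die cnk qblb ydmd fztot
Hunk 3: at line 4 remove [mem,ihuij] add [eayui] -> 15 lines: czms iyha ivkzn hkk eayui zcnbs vmifr pviij ndam xvecj die cnk qblb ydmd fztot
Hunk 4: at line 1 remove [ivkzn,hkk,eayui] add [oasbb,xmil] -> 14 lines: czms iyha oasbb xmil zcnbs vmifr pviij ndam xvecj die cnk qblb ydmd fztot

Answer: czms
iyha
oasbb
xmil
zcnbs
vmifr
pviij
ndam
xvecj
die
cnk
qblb
ydmd
fztot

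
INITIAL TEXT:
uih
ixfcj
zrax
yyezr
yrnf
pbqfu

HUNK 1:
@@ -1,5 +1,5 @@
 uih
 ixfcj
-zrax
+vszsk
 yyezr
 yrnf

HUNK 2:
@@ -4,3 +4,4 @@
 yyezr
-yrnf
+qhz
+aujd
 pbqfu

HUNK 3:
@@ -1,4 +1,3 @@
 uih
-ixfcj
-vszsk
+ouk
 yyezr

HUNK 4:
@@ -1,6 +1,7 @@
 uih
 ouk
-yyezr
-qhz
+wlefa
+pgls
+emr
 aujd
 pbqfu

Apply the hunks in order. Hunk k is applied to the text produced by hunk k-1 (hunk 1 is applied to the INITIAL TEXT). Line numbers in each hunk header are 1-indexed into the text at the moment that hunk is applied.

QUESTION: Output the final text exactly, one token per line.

Answer: uih
ouk
wlefa
pgls
emr
aujd
pbqfu

Derivation:
Hunk 1: at line 1 remove [zrax] add [vszsk] -> 6 lines: uih ixfcj vszsk yyezr yrnf pbqfu
Hunk 2: at line 4 remove [yrnf] add [qhz,aujd] -> 7 lines: uih ixfcj vszsk yyezr qhz aujd pbqfu
Hunk 3: at line 1 remove [ixfcj,vszsk] add [ouk] -> 6 lines: uih ouk yyezr qhz aujd pbqfu
Hunk 4: at line 1 remove [yyezr,qhz] add [wlefa,pgls,emr] -> 7 lines: uih ouk wlefa pgls emr aujd pbqfu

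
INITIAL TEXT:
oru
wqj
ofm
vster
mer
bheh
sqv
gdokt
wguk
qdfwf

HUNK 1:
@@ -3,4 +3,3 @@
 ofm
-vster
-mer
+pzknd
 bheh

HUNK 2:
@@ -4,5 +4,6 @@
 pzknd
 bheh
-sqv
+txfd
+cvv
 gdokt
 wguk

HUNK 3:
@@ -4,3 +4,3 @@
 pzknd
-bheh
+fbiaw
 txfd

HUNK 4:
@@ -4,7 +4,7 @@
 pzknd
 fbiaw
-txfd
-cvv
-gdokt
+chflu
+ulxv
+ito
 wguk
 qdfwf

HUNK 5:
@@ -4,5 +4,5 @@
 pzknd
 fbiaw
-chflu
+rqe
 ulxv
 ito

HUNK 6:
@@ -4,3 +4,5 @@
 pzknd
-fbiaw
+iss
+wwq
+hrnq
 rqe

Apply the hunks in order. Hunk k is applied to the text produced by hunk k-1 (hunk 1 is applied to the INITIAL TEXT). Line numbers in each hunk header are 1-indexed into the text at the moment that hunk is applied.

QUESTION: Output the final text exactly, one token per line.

Hunk 1: at line 3 remove [vster,mer] add [pzknd] -> 9 lines: oru wqj ofm pzknd bheh sqv gdokt wguk qdfwf
Hunk 2: at line 4 remove [sqv] add [txfd,cvv] -> 10 lines: oru wqj ofm pzknd bheh txfd cvv gdokt wguk qdfwf
Hunk 3: at line 4 remove [bheh] add [fbiaw] -> 10 lines: oru wqj ofm pzknd fbiaw txfd cvv gdokt wguk qdfwf
Hunk 4: at line 4 remove [txfd,cvv,gdokt] add [chflu,ulxv,ito] -> 10 lines: oru wqj ofm pzknd fbiaw chflu ulxv ito wguk qdfwf
Hunk 5: at line 4 remove [chflu] add [rqe] -> 10 lines: oru wqj ofm pzknd fbiaw rqe ulxv ito wguk qdfwf
Hunk 6: at line 4 remove [fbiaw] add [iss,wwq,hrnq] -> 12 lines: oru wqj ofm pzknd iss wwq hrnq rqe ulxv ito wguk qdfwf

Answer: oru
wqj
ofm
pzknd
iss
wwq
hrnq
rqe
ulxv
ito
wguk
qdfwf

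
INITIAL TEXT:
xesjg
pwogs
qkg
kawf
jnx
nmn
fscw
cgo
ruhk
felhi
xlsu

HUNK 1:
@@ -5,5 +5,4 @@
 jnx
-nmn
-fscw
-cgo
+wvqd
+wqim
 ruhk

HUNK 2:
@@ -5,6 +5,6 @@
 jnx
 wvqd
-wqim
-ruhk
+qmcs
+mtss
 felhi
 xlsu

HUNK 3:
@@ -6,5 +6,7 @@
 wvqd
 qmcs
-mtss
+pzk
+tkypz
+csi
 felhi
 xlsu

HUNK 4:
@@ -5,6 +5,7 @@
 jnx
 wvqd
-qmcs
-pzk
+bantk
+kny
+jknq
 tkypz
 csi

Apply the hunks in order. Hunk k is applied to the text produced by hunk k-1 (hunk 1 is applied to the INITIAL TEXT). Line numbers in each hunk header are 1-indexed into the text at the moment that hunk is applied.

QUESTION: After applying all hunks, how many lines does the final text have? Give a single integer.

Hunk 1: at line 5 remove [nmn,fscw,cgo] add [wvqd,wqim] -> 10 lines: xesjg pwogs qkg kawf jnx wvqd wqim ruhk felhi xlsu
Hunk 2: at line 5 remove [wqim,ruhk] add [qmcs,mtss] -> 10 lines: xesjg pwogs qkg kawf jnx wvqd qmcs mtss felhi xlsu
Hunk 3: at line 6 remove [mtss] add [pzk,tkypz,csi] -> 12 lines: xesjg pwogs qkg kawf jnx wvqd qmcs pzk tkypz csi felhi xlsu
Hunk 4: at line 5 remove [qmcs,pzk] add [bantk,kny,jknq] -> 13 lines: xesjg pwogs qkg kawf jnx wvqd bantk kny jknq tkypz csi felhi xlsu
Final line count: 13

Answer: 13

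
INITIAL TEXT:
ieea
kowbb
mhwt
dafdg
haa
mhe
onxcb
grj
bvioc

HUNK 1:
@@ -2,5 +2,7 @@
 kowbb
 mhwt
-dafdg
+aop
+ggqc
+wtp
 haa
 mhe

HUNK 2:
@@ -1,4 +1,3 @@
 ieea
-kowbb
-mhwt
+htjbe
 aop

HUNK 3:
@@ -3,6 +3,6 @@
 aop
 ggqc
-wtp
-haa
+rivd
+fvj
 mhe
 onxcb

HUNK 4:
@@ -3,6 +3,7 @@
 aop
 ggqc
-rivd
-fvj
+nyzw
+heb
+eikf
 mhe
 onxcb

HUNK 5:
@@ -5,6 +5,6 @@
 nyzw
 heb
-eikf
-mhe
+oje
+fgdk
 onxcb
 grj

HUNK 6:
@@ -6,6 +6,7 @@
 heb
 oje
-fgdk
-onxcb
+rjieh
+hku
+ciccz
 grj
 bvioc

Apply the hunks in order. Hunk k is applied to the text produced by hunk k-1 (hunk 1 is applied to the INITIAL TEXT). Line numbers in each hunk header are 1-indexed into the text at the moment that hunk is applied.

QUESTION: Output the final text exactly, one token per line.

Answer: ieea
htjbe
aop
ggqc
nyzw
heb
oje
rjieh
hku
ciccz
grj
bvioc

Derivation:
Hunk 1: at line 2 remove [dafdg] add [aop,ggqc,wtp] -> 11 lines: ieea kowbb mhwt aop ggqc wtp haa mhe onxcb grj bvioc
Hunk 2: at line 1 remove [kowbb,mhwt] add [htjbe] -> 10 lines: ieea htjbe aop ggqc wtp haa mhe onxcb grj bvioc
Hunk 3: at line 3 remove [wtp,haa] add [rivd,fvj] -> 10 lines: ieea htjbe aop ggqc rivd fvj mhe onxcb grj bvioc
Hunk 4: at line 3 remove [rivd,fvj] add [nyzw,heb,eikf] -> 11 lines: ieea htjbe aop ggqc nyzw heb eikf mhe onxcb grj bvioc
Hunk 5: at line 5 remove [eikf,mhe] add [oje,fgdk] -> 11 lines: ieea htjbe aop ggqc nyzw heb oje fgdk onxcb grj bvioc
Hunk 6: at line 6 remove [fgdk,onxcb] add [rjieh,hku,ciccz] -> 12 lines: ieea htjbe aop ggqc nyzw heb oje rjieh hku ciccz grj bvioc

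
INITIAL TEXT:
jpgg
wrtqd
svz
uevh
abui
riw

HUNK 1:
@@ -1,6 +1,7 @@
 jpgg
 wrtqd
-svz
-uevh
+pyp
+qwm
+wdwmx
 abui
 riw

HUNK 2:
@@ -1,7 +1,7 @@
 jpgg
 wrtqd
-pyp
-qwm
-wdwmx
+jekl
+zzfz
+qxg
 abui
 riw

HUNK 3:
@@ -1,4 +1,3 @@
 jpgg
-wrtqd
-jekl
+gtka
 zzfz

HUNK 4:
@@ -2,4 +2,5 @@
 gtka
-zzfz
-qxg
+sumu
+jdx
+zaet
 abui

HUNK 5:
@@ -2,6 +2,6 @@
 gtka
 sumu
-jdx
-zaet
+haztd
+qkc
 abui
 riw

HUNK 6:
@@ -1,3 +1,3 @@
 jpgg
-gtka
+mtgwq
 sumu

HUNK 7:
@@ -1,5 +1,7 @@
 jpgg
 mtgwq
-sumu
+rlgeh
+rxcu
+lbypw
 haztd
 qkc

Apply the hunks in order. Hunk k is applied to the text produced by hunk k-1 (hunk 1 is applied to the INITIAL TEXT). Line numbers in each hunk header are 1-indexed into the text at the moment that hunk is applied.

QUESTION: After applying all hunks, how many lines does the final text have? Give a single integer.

Answer: 9

Derivation:
Hunk 1: at line 1 remove [svz,uevh] add [pyp,qwm,wdwmx] -> 7 lines: jpgg wrtqd pyp qwm wdwmx abui riw
Hunk 2: at line 1 remove [pyp,qwm,wdwmx] add [jekl,zzfz,qxg] -> 7 lines: jpgg wrtqd jekl zzfz qxg abui riw
Hunk 3: at line 1 remove [wrtqd,jekl] add [gtka] -> 6 lines: jpgg gtka zzfz qxg abui riw
Hunk 4: at line 2 remove [zzfz,qxg] add [sumu,jdx,zaet] -> 7 lines: jpgg gtka sumu jdx zaet abui riw
Hunk 5: at line 2 remove [jdx,zaet] add [haztd,qkc] -> 7 lines: jpgg gtka sumu haztd qkc abui riw
Hunk 6: at line 1 remove [gtka] add [mtgwq] -> 7 lines: jpgg mtgwq sumu haztd qkc abui riw
Hunk 7: at line 1 remove [sumu] add [rlgeh,rxcu,lbypw] -> 9 lines: jpgg mtgwq rlgeh rxcu lbypw haztd qkc abui riw
Final line count: 9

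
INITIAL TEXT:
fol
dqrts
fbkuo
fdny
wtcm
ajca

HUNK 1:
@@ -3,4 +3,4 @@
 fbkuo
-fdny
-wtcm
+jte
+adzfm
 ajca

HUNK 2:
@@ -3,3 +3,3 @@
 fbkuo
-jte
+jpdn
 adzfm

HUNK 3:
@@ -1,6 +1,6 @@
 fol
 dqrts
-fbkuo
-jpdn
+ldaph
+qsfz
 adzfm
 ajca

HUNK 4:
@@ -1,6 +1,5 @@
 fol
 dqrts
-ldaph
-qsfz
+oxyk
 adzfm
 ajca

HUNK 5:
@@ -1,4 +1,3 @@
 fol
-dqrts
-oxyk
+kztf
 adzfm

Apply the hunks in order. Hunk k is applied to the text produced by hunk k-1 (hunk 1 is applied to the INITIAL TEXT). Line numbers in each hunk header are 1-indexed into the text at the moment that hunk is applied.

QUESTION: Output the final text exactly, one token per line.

Hunk 1: at line 3 remove [fdny,wtcm] add [jte,adzfm] -> 6 lines: fol dqrts fbkuo jte adzfm ajca
Hunk 2: at line 3 remove [jte] add [jpdn] -> 6 lines: fol dqrts fbkuo jpdn adzfm ajca
Hunk 3: at line 1 remove [fbkuo,jpdn] add [ldaph,qsfz] -> 6 lines: fol dqrts ldaph qsfz adzfm ajca
Hunk 4: at line 1 remove [ldaph,qsfz] add [oxyk] -> 5 lines: fol dqrts oxyk adzfm ajca
Hunk 5: at line 1 remove [dqrts,oxyk] add [kztf] -> 4 lines: fol kztf adzfm ajca

Answer: fol
kztf
adzfm
ajca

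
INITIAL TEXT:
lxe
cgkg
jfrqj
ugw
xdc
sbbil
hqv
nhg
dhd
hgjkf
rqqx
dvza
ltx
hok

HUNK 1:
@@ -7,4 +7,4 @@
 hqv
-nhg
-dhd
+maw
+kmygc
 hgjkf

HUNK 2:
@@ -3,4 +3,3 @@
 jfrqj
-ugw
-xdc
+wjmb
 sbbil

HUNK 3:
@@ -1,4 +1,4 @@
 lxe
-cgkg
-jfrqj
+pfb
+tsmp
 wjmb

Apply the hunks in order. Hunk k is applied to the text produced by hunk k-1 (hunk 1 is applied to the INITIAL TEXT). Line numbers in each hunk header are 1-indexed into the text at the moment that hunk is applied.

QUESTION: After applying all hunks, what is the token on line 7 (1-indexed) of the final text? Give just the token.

Hunk 1: at line 7 remove [nhg,dhd] add [maw,kmygc] -> 14 lines: lxe cgkg jfrqj ugw xdc sbbil hqv maw kmygc hgjkf rqqx dvza ltx hok
Hunk 2: at line 3 remove [ugw,xdc] add [wjmb] -> 13 lines: lxe cgkg jfrqj wjmb sbbil hqv maw kmygc hgjkf rqqx dvza ltx hok
Hunk 3: at line 1 remove [cgkg,jfrqj] add [pfb,tsmp] -> 13 lines: lxe pfb tsmp wjmb sbbil hqv maw kmygc hgjkf rqqx dvza ltx hok
Final line 7: maw

Answer: maw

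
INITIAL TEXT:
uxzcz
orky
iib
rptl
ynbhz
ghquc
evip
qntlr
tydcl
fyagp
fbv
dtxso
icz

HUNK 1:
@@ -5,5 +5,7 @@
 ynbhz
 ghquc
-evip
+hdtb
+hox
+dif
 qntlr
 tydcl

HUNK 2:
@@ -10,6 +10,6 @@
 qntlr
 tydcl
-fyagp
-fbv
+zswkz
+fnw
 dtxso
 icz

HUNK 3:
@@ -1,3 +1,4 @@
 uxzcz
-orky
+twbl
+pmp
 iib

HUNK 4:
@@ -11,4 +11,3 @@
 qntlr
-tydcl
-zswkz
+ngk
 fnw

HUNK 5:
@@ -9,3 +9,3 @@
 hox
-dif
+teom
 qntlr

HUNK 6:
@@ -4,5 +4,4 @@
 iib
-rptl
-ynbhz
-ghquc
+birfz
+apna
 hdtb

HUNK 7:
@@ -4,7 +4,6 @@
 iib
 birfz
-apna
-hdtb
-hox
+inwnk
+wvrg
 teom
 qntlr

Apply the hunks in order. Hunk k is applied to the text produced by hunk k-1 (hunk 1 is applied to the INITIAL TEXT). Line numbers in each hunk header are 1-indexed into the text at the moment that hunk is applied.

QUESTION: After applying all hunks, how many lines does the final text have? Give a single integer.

Answer: 13

Derivation:
Hunk 1: at line 5 remove [evip] add [hdtb,hox,dif] -> 15 lines: uxzcz orky iib rptl ynbhz ghquc hdtb hox dif qntlr tydcl fyagp fbv dtxso icz
Hunk 2: at line 10 remove [fyagp,fbv] add [zswkz,fnw] -> 15 lines: uxzcz orky iib rptl ynbhz ghquc hdtb hox dif qntlr tydcl zswkz fnw dtxso icz
Hunk 3: at line 1 remove [orky] add [twbl,pmp] -> 16 lines: uxzcz twbl pmp iib rptl ynbhz ghquc hdtb hox dif qntlr tydcl zswkz fnw dtxso icz
Hunk 4: at line 11 remove [tydcl,zswkz] add [ngk] -> 15 lines: uxzcz twbl pmp iib rptl ynbhz ghquc hdtb hox dif qntlr ngk fnw dtxso icz
Hunk 5: at line 9 remove [dif] add [teom] -> 15 lines: uxzcz twbl pmp iib rptl ynbhz ghquc hdtb hox teom qntlr ngk fnw dtxso icz
Hunk 6: at line 4 remove [rptl,ynbhz,ghquc] add [birfz,apna] -> 14 lines: uxzcz twbl pmp iib birfz apna hdtb hox teom qntlr ngk fnw dtxso icz
Hunk 7: at line 4 remove [apna,hdtb,hox] add [inwnk,wvrg] -> 13 lines: uxzcz twbl pmp iib birfz inwnk wvrg teom qntlr ngk fnw dtxso icz
Final line count: 13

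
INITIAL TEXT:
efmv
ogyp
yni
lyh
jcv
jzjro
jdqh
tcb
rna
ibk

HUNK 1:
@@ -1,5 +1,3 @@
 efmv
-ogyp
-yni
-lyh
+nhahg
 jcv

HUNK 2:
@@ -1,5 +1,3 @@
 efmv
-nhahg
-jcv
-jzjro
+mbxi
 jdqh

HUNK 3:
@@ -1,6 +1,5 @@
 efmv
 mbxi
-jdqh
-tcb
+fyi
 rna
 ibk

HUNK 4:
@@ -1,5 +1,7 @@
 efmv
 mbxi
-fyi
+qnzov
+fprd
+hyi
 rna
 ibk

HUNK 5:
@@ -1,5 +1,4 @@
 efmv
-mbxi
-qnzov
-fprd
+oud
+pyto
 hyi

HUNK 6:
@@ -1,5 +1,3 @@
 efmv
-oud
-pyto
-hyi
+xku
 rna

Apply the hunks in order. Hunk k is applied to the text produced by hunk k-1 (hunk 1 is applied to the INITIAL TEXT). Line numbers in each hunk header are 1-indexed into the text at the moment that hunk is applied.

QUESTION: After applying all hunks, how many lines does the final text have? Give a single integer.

Hunk 1: at line 1 remove [ogyp,yni,lyh] add [nhahg] -> 8 lines: efmv nhahg jcv jzjro jdqh tcb rna ibk
Hunk 2: at line 1 remove [nhahg,jcv,jzjro] add [mbxi] -> 6 lines: efmv mbxi jdqh tcb rna ibk
Hunk 3: at line 1 remove [jdqh,tcb] add [fyi] -> 5 lines: efmv mbxi fyi rna ibk
Hunk 4: at line 1 remove [fyi] add [qnzov,fprd,hyi] -> 7 lines: efmv mbxi qnzov fprd hyi rna ibk
Hunk 5: at line 1 remove [mbxi,qnzov,fprd] add [oud,pyto] -> 6 lines: efmv oud pyto hyi rna ibk
Hunk 6: at line 1 remove [oud,pyto,hyi] add [xku] -> 4 lines: efmv xku rna ibk
Final line count: 4

Answer: 4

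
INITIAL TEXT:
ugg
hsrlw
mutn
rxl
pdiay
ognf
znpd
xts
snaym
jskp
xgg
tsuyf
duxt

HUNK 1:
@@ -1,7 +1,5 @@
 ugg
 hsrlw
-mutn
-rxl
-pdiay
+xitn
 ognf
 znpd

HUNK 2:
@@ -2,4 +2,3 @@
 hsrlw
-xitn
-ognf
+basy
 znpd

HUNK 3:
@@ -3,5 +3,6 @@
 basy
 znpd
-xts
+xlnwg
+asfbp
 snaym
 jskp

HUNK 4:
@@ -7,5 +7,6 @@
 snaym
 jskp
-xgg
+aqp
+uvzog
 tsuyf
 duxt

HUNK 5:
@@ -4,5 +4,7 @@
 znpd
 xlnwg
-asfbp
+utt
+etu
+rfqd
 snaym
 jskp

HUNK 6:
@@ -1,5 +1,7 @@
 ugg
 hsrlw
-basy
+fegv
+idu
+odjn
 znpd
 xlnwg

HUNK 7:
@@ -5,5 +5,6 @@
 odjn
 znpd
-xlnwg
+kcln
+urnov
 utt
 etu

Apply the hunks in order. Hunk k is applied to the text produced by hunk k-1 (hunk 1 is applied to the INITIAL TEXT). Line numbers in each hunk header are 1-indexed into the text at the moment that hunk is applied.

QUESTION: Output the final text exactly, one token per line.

Hunk 1: at line 1 remove [mutn,rxl,pdiay] add [xitn] -> 11 lines: ugg hsrlw xitn ognf znpd xts snaym jskp xgg tsuyf duxt
Hunk 2: at line 2 remove [xitn,ognf] add [basy] -> 10 lines: ugg hsrlw basy znpd xts snaym jskp xgg tsuyf duxt
Hunk 3: at line 3 remove [xts] add [xlnwg,asfbp] -> 11 lines: ugg hsrlw basy znpd xlnwg asfbp snaym jskp xgg tsuyf duxt
Hunk 4: at line 7 remove [xgg] add [aqp,uvzog] -> 12 lines: ugg hsrlw basy znpd xlnwg asfbp snaym jskp aqp uvzog tsuyf duxt
Hunk 5: at line 4 remove [asfbp] add [utt,etu,rfqd] -> 14 lines: ugg hsrlw basy znpd xlnwg utt etu rfqd snaym jskp aqp uvzog tsuyf duxt
Hunk 6: at line 1 remove [basy] add [fegv,idu,odjn] -> 16 lines: ugg hsrlw fegv idu odjn znpd xlnwg utt etu rfqd snaym jskp aqp uvzog tsuyf duxt
Hunk 7: at line 5 remove [xlnwg] add [kcln,urnov] -> 17 lines: ugg hsrlw fegv idu odjn znpd kcln urnov utt etu rfqd snaym jskp aqp uvzog tsuyf duxt

Answer: ugg
hsrlw
fegv
idu
odjn
znpd
kcln
urnov
utt
etu
rfqd
snaym
jskp
aqp
uvzog
tsuyf
duxt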